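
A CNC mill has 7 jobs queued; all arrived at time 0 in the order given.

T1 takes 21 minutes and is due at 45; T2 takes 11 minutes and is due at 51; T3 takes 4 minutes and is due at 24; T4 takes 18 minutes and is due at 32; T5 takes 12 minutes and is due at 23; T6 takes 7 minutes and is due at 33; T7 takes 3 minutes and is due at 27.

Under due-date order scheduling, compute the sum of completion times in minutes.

269

EDD (increasing due date): T5 T3 T7 T4 T6 T1 T2.
T5: 0→12
T3: 12→16
T7: 16→19
T4: 19→37
T6: 37→44
T1: 44→65
T2: 65→76
Sum = 12+16+19+37+44+65+76 = 269.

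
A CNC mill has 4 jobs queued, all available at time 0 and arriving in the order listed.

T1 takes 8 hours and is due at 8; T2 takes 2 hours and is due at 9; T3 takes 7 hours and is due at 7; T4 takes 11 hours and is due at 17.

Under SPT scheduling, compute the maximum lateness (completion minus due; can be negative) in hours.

11

SPT (increasing processing time): T2 T3 T1 T4.
T2: 0→2, due 9, lateness -7
T3: 2→9, due 7, lateness 2
T1: 9→17, due 8, lateness 9
T4: 17→28, due 17, lateness 11
Maximum = 11.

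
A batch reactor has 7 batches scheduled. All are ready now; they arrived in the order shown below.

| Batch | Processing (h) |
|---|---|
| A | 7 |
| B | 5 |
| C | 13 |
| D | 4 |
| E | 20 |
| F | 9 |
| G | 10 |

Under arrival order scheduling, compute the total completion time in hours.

FIFO (arrival order): A B C D E F G.
A: 0→7
B: 7→12
C: 12→25
D: 25→29
E: 29→49
F: 49→58
G: 58→68
Sum = 7+12+25+29+49+58+68 = 248.

248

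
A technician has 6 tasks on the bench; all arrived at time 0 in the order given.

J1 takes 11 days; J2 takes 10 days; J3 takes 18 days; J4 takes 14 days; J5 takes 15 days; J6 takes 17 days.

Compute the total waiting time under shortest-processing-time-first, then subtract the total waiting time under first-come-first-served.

-9

SPT (increasing processing time): J2 J1 J4 J5 J6 J3.
J2: waits 0, runs 0→10
J1: waits 10, runs 10→21
J4: waits 21, runs 21→35
J5: waits 35, runs 35→50
J6: waits 50, runs 50→67
J3: waits 67, runs 67→85
Sum = 0+10+21+35+50+67 = 183.
FIFO (arrival order): J1 J2 J3 J4 J5 J6.
J1: waits 0, runs 0→11
J2: waits 11, runs 11→21
J3: waits 21, runs 21→39
J4: waits 39, runs 39→53
J5: waits 53, runs 53→68
J6: waits 68, runs 68→85
Sum = 0+11+21+39+53+68 = 192.
Difference = 183 − 192 = -9.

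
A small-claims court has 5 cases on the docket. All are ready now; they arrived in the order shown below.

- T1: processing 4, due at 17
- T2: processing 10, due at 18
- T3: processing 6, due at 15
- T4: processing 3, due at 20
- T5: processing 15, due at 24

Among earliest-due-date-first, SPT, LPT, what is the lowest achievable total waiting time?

46

EDD (increasing due date): T3 T1 T2 T4 T5.
T3: waits 0, runs 0→6
T1: waits 6, runs 6→10
T2: waits 10, runs 10→20
T4: waits 20, runs 20→23
T5: waits 23, runs 23→38
Sum = 0+6+10+20+23 = 59.
SPT (increasing processing time): T4 T1 T3 T2 T5.
T4: waits 0, runs 0→3
T1: waits 3, runs 3→7
T3: waits 7, runs 7→13
T2: waits 13, runs 13→23
T5: waits 23, runs 23→38
Sum = 0+3+7+13+23 = 46.
LPT (decreasing processing time): T5 T2 T3 T1 T4.
T5: waits 0, runs 0→15
T2: waits 15, runs 15→25
T3: waits 25, runs 25→31
T1: waits 31, runs 31→35
T4: waits 35, runs 35→38
Sum = 0+15+25+31+35 = 106.
EDD 59, SPT 46, LPT 106 → minimum 46.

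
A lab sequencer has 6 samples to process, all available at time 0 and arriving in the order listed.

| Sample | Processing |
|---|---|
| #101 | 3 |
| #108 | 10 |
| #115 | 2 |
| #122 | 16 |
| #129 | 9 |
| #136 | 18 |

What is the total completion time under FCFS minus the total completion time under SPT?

17

FIFO (arrival order): #101 #108 #115 #122 #129 #136.
#101: 0→3
#108: 3→13
#115: 13→15
#122: 15→31
#129: 31→40
#136: 40→58
Sum = 3+13+15+31+40+58 = 160.
SPT (increasing processing time): #115 #101 #129 #108 #122 #136.
#115: 0→2
#101: 2→5
#129: 5→14
#108: 14→24
#122: 24→40
#136: 40→58
Sum = 2+5+14+24+40+58 = 143.
Difference = 160 − 143 = 17.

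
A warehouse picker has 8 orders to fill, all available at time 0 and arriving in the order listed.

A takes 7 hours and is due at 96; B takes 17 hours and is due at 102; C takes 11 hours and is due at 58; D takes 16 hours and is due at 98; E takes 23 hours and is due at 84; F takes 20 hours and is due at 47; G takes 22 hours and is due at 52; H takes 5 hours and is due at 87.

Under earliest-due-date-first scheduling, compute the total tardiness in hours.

25

EDD (increasing due date): F G C E H A D B.
F: 0→20, due 47, tardiness 0
G: 20→42, due 52, tardiness 0
C: 42→53, due 58, tardiness 0
E: 53→76, due 84, tardiness 0
H: 76→81, due 87, tardiness 0
A: 81→88, due 96, tardiness 0
D: 88→104, due 98, tardiness 6
B: 104→121, due 102, tardiness 19
Sum = 0+0+0+0+0+0+6+19 = 25.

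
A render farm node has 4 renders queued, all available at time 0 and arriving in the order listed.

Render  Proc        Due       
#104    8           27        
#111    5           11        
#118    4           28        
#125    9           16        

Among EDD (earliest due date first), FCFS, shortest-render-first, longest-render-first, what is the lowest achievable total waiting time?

EDD (increasing due date): #111 #125 #104 #118.
#111: waits 0, runs 0→5
#125: waits 5, runs 5→14
#104: waits 14, runs 14→22
#118: waits 22, runs 22→26
Sum = 0+5+14+22 = 41.
FIFO (arrival order): #104 #111 #118 #125.
#104: waits 0, runs 0→8
#111: waits 8, runs 8→13
#118: waits 13, runs 13→17
#125: waits 17, runs 17→26
Sum = 0+8+13+17 = 38.
SPT (increasing processing time): #118 #111 #104 #125.
#118: waits 0, runs 0→4
#111: waits 4, runs 4→9
#104: waits 9, runs 9→17
#125: waits 17, runs 17→26
Sum = 0+4+9+17 = 30.
LPT (decreasing processing time): #125 #104 #111 #118.
#125: waits 0, runs 0→9
#104: waits 9, runs 9→17
#111: waits 17, runs 17→22
#118: waits 22, runs 22→26
Sum = 0+9+17+22 = 48.
EDD 41, FIFO 38, SPT 30, LPT 48 → minimum 30.

30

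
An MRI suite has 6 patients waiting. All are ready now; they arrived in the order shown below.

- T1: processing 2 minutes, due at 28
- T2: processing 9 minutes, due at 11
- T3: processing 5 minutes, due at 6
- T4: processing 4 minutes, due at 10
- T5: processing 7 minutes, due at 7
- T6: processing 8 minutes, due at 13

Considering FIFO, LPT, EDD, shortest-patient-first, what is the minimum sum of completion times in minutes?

FIFO (arrival order): T1 T2 T3 T4 T5 T6.
T1: 0→2
T2: 2→11
T3: 11→16
T4: 16→20
T5: 20→27
T6: 27→35
Sum = 2+11+16+20+27+35 = 111.
LPT (decreasing processing time): T2 T6 T5 T3 T4 T1.
T2: 0→9
T6: 9→17
T5: 17→24
T3: 24→29
T4: 29→33
T1: 33→35
Sum = 9+17+24+29+33+35 = 147.
EDD (increasing due date): T3 T5 T4 T2 T6 T1.
T3: 0→5
T5: 5→12
T4: 12→16
T2: 16→25
T6: 25→33
T1: 33→35
Sum = 5+12+16+25+33+35 = 126.
SPT (increasing processing time): T1 T4 T3 T5 T6 T2.
T1: 0→2
T4: 2→6
T3: 6→11
T5: 11→18
T6: 18→26
T2: 26→35
Sum = 2+6+11+18+26+35 = 98.
FIFO 111, LPT 147, EDD 126, SPT 98 → minimum 98.

98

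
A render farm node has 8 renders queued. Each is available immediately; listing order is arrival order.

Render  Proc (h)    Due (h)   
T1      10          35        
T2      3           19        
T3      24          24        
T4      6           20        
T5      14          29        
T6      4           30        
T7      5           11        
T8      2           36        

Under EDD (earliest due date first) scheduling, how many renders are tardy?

EDD (increasing due date): T7 T2 T4 T3 T5 T6 T1 T8.
T7: 0→5, due 11, tardiness 0
T2: 5→8, due 19, tardiness 0
T4: 8→14, due 20, tardiness 0
T3: 14→38, due 24, tardiness 14
T5: 38→52, due 29, tardiness 23
T6: 52→56, due 30, tardiness 26
T1: 56→66, due 35, tardiness 31
T8: 66→68, due 36, tardiness 32
Late renders: 5.

5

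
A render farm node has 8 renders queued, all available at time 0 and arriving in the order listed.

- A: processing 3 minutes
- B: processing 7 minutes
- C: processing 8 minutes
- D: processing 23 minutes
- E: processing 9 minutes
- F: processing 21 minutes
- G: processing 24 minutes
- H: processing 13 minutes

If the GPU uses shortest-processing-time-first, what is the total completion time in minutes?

351

SPT (increasing processing time): A B C E H F D G.
A: 0→3
B: 3→10
C: 10→18
E: 18→27
H: 27→40
F: 40→61
D: 61→84
G: 84→108
Sum = 3+10+18+27+40+61+84+108 = 351.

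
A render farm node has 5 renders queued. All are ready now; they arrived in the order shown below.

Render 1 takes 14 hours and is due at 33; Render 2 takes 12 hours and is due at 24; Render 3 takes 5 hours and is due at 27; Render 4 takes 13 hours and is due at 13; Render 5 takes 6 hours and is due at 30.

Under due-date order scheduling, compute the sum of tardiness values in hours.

27

EDD (increasing due date): Render 4 Render 2 Render 3 Render 5 Render 1.
Render 4: 0→13, due 13, tardiness 0
Render 2: 13→25, due 24, tardiness 1
Render 3: 25→30, due 27, tardiness 3
Render 5: 30→36, due 30, tardiness 6
Render 1: 36→50, due 33, tardiness 17
Sum = 0+1+3+6+17 = 27.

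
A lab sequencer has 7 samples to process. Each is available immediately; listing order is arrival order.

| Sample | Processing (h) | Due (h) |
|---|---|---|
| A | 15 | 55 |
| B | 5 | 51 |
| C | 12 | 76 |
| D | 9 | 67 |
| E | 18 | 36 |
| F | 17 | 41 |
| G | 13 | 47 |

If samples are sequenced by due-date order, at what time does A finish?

EDD (increasing due date): E F G B A D C.
E: 0→18
F: 18→35
G: 35→48
B: 48→53
A: 53→68

68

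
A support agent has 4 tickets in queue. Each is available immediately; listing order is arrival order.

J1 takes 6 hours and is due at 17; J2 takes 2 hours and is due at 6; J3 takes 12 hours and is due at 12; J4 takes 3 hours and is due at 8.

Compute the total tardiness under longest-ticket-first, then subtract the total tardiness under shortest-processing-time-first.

LPT (decreasing processing time): J3 J1 J4 J2.
J3: 0→12, due 12, tardiness 0
J1: 12→18, due 17, tardiness 1
J4: 18→21, due 8, tardiness 13
J2: 21→23, due 6, tardiness 17
Sum = 0+1+13+17 = 31.
SPT (increasing processing time): J2 J4 J1 J3.
J2: 0→2, due 6, tardiness 0
J4: 2→5, due 8, tardiness 0
J1: 5→11, due 17, tardiness 0
J3: 11→23, due 12, tardiness 11
Sum = 0+0+0+11 = 11.
Difference = 31 − 11 = 20.

20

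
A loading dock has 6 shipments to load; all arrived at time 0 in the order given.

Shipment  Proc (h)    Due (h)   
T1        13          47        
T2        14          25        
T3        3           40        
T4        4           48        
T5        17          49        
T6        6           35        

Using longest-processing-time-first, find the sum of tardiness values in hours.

LPT (decreasing processing time): T5 T2 T1 T6 T4 T3.
T5: 0→17, due 49, tardiness 0
T2: 17→31, due 25, tardiness 6
T1: 31→44, due 47, tardiness 0
T6: 44→50, due 35, tardiness 15
T4: 50→54, due 48, tardiness 6
T3: 54→57, due 40, tardiness 17
Sum = 0+6+0+15+6+17 = 44.

44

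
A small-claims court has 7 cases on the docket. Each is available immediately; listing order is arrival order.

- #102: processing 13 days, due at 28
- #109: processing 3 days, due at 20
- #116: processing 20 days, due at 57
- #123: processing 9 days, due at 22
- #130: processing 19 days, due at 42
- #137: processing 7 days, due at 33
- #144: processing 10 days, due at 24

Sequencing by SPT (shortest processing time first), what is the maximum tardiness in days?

24

SPT (increasing processing time): #109 #137 #123 #144 #102 #130 #116.
#109: 0→3, due 20, tardiness 0
#137: 3→10, due 33, tardiness 0
#123: 10→19, due 22, tardiness 0
#144: 19→29, due 24, tardiness 5
#102: 29→42, due 28, tardiness 14
#130: 42→61, due 42, tardiness 19
#116: 61→81, due 57, tardiness 24
Maximum = 24.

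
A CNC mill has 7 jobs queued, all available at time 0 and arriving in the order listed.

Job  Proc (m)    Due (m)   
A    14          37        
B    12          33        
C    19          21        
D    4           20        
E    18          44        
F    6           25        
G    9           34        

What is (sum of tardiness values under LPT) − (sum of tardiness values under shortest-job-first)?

109

LPT (decreasing processing time): C E A B G F D.
C: 0→19, due 21, tardiness 0
E: 19→37, due 44, tardiness 0
A: 37→51, due 37, tardiness 14
B: 51→63, due 33, tardiness 30
G: 63→72, due 34, tardiness 38
F: 72→78, due 25, tardiness 53
D: 78→82, due 20, tardiness 62
Sum = 0+0+14+30+38+53+62 = 197.
SPT (increasing processing time): D F G B A E C.
D: 0→4, due 20, tardiness 0
F: 4→10, due 25, tardiness 0
G: 10→19, due 34, tardiness 0
B: 19→31, due 33, tardiness 0
A: 31→45, due 37, tardiness 8
E: 45→63, due 44, tardiness 19
C: 63→82, due 21, tardiness 61
Sum = 0+0+0+0+8+19+61 = 88.
Difference = 197 − 88 = 109.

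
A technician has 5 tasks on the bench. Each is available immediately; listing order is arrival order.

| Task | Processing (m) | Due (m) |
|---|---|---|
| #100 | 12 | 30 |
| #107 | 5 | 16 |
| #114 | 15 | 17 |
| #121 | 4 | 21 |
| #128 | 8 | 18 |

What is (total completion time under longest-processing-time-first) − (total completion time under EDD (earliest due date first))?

32

LPT (decreasing processing time): #114 #100 #128 #107 #121.
#114: 0→15
#100: 15→27
#128: 27→35
#107: 35→40
#121: 40→44
Sum = 15+27+35+40+44 = 161.
EDD (increasing due date): #107 #114 #128 #121 #100.
#107: 0→5
#114: 5→20
#128: 20→28
#121: 28→32
#100: 32→44
Sum = 5+20+28+32+44 = 129.
Difference = 161 − 129 = 32.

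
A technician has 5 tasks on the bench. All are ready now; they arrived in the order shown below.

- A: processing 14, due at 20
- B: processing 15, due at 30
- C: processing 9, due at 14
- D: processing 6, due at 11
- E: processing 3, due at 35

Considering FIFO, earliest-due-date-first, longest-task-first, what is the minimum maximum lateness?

14

FIFO (arrival order): A B C D E.
A: 0→14, due 20, lateness -6
B: 14→29, due 30, lateness -1
C: 29→38, due 14, lateness 24
D: 38→44, due 11, lateness 33
E: 44→47, due 35, lateness 12
Maximum = 33.
EDD (increasing due date): D C A B E.
D: 0→6, due 11, lateness -5
C: 6→15, due 14, lateness 1
A: 15→29, due 20, lateness 9
B: 29→44, due 30, lateness 14
E: 44→47, due 35, lateness 12
Maximum = 14.
LPT (decreasing processing time): B A C D E.
B: 0→15, due 30, lateness -15
A: 15→29, due 20, lateness 9
C: 29→38, due 14, lateness 24
D: 38→44, due 11, lateness 33
E: 44→47, due 35, lateness 12
Maximum = 33.
FIFO 33, EDD 14, LPT 33 → minimum 14.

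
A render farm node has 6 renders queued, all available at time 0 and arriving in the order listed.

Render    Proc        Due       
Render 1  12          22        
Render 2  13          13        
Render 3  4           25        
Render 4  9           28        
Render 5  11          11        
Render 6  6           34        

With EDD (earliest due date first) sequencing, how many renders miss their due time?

5

EDD (increasing due date): Render 5 Render 2 Render 1 Render 3 Render 4 Render 6.
Render 5: 0→11, due 11, tardiness 0
Render 2: 11→24, due 13, tardiness 11
Render 1: 24→36, due 22, tardiness 14
Render 3: 36→40, due 25, tardiness 15
Render 4: 40→49, due 28, tardiness 21
Render 6: 49→55, due 34, tardiness 21
Late renders: 5.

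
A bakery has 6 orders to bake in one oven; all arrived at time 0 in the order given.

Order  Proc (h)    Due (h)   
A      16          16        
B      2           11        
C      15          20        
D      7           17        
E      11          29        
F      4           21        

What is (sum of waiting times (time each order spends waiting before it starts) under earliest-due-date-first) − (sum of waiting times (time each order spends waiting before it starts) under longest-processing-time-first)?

-62

EDD (increasing due date): B A D C F E.
B: waits 0, runs 0→2
A: waits 2, runs 2→18
D: waits 18, runs 18→25
C: waits 25, runs 25→40
F: waits 40, runs 40→44
E: waits 44, runs 44→55
Sum = 0+2+18+25+40+44 = 129.
LPT (decreasing processing time): A C E D F B.
A: waits 0, runs 0→16
C: waits 16, runs 16→31
E: waits 31, runs 31→42
D: waits 42, runs 42→49
F: waits 49, runs 49→53
B: waits 53, runs 53→55
Sum = 0+16+31+42+49+53 = 191.
Difference = 129 − 191 = -62.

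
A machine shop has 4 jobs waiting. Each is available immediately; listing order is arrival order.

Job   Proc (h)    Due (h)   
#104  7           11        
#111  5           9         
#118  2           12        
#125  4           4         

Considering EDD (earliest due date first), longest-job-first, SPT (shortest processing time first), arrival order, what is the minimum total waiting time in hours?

19

EDD (increasing due date): #125 #111 #104 #118.
#125: waits 0, runs 0→4
#111: waits 4, runs 4→9
#104: waits 9, runs 9→16
#118: waits 16, runs 16→18
Sum = 0+4+9+16 = 29.
LPT (decreasing processing time): #104 #111 #125 #118.
#104: waits 0, runs 0→7
#111: waits 7, runs 7→12
#125: waits 12, runs 12→16
#118: waits 16, runs 16→18
Sum = 0+7+12+16 = 35.
SPT (increasing processing time): #118 #125 #111 #104.
#118: waits 0, runs 0→2
#125: waits 2, runs 2→6
#111: waits 6, runs 6→11
#104: waits 11, runs 11→18
Sum = 0+2+6+11 = 19.
FIFO (arrival order): #104 #111 #118 #125.
#104: waits 0, runs 0→7
#111: waits 7, runs 7→12
#118: waits 12, runs 12→14
#125: waits 14, runs 14→18
Sum = 0+7+12+14 = 33.
EDD 29, LPT 35, SPT 19, FIFO 33 → minimum 19.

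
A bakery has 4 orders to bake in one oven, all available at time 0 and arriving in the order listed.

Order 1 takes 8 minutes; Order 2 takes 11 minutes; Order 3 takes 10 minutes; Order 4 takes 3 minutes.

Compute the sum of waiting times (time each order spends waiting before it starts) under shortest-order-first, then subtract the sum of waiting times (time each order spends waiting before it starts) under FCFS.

-21

SPT (increasing processing time): Order 4 Order 1 Order 3 Order 2.
Order 4: waits 0, runs 0→3
Order 1: waits 3, runs 3→11
Order 3: waits 11, runs 11→21
Order 2: waits 21, runs 21→32
Sum = 0+3+11+21 = 35.
FIFO (arrival order): Order 1 Order 2 Order 3 Order 4.
Order 1: waits 0, runs 0→8
Order 2: waits 8, runs 8→19
Order 3: waits 19, runs 19→29
Order 4: waits 29, runs 29→32
Sum = 0+8+19+29 = 56.
Difference = 35 − 56 = -21.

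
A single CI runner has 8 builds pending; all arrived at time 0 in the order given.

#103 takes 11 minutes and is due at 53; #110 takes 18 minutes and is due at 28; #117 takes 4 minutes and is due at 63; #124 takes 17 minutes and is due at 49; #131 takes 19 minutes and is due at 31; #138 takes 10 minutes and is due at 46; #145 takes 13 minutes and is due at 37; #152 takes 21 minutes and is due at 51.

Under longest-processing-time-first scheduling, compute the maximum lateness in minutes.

63

LPT (decreasing processing time): #152 #131 #110 #124 #145 #103 #138 #117.
#152: 0→21, due 51, lateness -30
#131: 21→40, due 31, lateness 9
#110: 40→58, due 28, lateness 30
#124: 58→75, due 49, lateness 26
#145: 75→88, due 37, lateness 51
#103: 88→99, due 53, lateness 46
#138: 99→109, due 46, lateness 63
#117: 109→113, due 63, lateness 50
Maximum = 63.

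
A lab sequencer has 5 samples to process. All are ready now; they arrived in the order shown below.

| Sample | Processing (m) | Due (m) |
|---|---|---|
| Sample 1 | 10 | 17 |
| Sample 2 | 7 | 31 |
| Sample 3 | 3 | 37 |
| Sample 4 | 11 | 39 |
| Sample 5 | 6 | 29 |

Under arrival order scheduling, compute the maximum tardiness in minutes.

FIFO (arrival order): Sample 1 Sample 2 Sample 3 Sample 4 Sample 5.
Sample 1: 0→10, due 17, tardiness 0
Sample 2: 10→17, due 31, tardiness 0
Sample 3: 17→20, due 37, tardiness 0
Sample 4: 20→31, due 39, tardiness 0
Sample 5: 31→37, due 29, tardiness 8
Maximum = 8.

8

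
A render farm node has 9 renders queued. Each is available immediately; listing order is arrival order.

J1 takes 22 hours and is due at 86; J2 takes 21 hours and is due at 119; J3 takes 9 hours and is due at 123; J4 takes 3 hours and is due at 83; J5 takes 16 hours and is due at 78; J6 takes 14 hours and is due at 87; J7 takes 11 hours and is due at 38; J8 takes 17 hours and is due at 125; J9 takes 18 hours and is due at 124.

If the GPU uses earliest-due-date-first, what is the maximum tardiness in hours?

EDD (increasing due date): J7 J5 J4 J1 J6 J2 J3 J9 J8.
J7: 0→11, due 38, tardiness 0
J5: 11→27, due 78, tardiness 0
J4: 27→30, due 83, tardiness 0
J1: 30→52, due 86, tardiness 0
J6: 52→66, due 87, tardiness 0
J2: 66→87, due 119, tardiness 0
J3: 87→96, due 123, tardiness 0
J9: 96→114, due 124, tardiness 0
J8: 114→131, due 125, tardiness 6
Maximum = 6.

6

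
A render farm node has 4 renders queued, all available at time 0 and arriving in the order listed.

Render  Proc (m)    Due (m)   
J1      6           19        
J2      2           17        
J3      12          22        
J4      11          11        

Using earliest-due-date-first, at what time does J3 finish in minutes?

31

EDD (increasing due date): J4 J2 J1 J3.
J4: 0→11
J2: 11→13
J1: 13→19
J3: 19→31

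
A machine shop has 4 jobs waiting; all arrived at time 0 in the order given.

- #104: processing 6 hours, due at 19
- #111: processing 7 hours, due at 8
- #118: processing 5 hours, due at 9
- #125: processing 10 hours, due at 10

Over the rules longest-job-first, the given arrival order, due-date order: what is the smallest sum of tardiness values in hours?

LPT (decreasing processing time): #125 #111 #104 #118.
#125: 0→10, due 10, tardiness 0
#111: 10→17, due 8, tardiness 9
#104: 17→23, due 19, tardiness 4
#118: 23→28, due 9, tardiness 19
Sum = 0+9+4+19 = 32.
FIFO (arrival order): #104 #111 #118 #125.
#104: 0→6, due 19, tardiness 0
#111: 6→13, due 8, tardiness 5
#118: 13→18, due 9, tardiness 9
#125: 18→28, due 10, tardiness 18
Sum = 0+5+9+18 = 32.
EDD (increasing due date): #111 #118 #125 #104.
#111: 0→7, due 8, tardiness 0
#118: 7→12, due 9, tardiness 3
#125: 12→22, due 10, tardiness 12
#104: 22→28, due 19, tardiness 9
Sum = 0+3+12+9 = 24.
LPT 32, FIFO 32, EDD 24 → minimum 24.

24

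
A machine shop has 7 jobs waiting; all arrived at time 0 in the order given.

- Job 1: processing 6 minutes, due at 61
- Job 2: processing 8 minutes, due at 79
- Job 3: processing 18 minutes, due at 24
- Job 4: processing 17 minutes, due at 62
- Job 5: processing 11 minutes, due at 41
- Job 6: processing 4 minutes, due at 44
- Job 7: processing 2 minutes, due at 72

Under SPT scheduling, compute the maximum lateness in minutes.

42

SPT (increasing processing time): Job 7 Job 6 Job 1 Job 2 Job 5 Job 4 Job 3.
Job 7: 0→2, due 72, lateness -70
Job 6: 2→6, due 44, lateness -38
Job 1: 6→12, due 61, lateness -49
Job 2: 12→20, due 79, lateness -59
Job 5: 20→31, due 41, lateness -10
Job 4: 31→48, due 62, lateness -14
Job 3: 48→66, due 24, lateness 42
Maximum = 42.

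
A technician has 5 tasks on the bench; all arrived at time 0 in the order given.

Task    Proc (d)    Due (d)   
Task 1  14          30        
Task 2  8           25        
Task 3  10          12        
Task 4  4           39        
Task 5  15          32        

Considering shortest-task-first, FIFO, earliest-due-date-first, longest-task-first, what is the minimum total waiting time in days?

74

SPT (increasing processing time): Task 4 Task 2 Task 3 Task 1 Task 5.
Task 4: waits 0, runs 0→4
Task 2: waits 4, runs 4→12
Task 3: waits 12, runs 12→22
Task 1: waits 22, runs 22→36
Task 5: waits 36, runs 36→51
Sum = 0+4+12+22+36 = 74.
FIFO (arrival order): Task 1 Task 2 Task 3 Task 4 Task 5.
Task 1: waits 0, runs 0→14
Task 2: waits 14, runs 14→22
Task 3: waits 22, runs 22→32
Task 4: waits 32, runs 32→36
Task 5: waits 36, runs 36→51
Sum = 0+14+22+32+36 = 104.
EDD (increasing due date): Task 3 Task 2 Task 1 Task 5 Task 4.
Task 3: waits 0, runs 0→10
Task 2: waits 10, runs 10→18
Task 1: waits 18, runs 18→32
Task 5: waits 32, runs 32→47
Task 4: waits 47, runs 47→51
Sum = 0+10+18+32+47 = 107.
LPT (decreasing processing time): Task 5 Task 1 Task 3 Task 2 Task 4.
Task 5: waits 0, runs 0→15
Task 1: waits 15, runs 15→29
Task 3: waits 29, runs 29→39
Task 2: waits 39, runs 39→47
Task 4: waits 47, runs 47→51
Sum = 0+15+29+39+47 = 130.
SPT 74, FIFO 104, EDD 107, LPT 130 → minimum 74.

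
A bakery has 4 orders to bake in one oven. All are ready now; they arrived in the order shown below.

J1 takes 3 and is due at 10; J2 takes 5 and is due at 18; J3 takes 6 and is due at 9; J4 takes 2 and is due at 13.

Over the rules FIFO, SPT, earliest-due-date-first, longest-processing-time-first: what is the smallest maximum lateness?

FIFO (arrival order): J1 J2 J3 J4.
J1: 0→3, due 10, lateness -7
J2: 3→8, due 18, lateness -10
J3: 8→14, due 9, lateness 5
J4: 14→16, due 13, lateness 3
Maximum = 5.
SPT (increasing processing time): J4 J1 J2 J3.
J4: 0→2, due 13, lateness -11
J1: 2→5, due 10, lateness -5
J2: 5→10, due 18, lateness -8
J3: 10→16, due 9, lateness 7
Maximum = 7.
EDD (increasing due date): J3 J1 J4 J2.
J3: 0→6, due 9, lateness -3
J1: 6→9, due 10, lateness -1
J4: 9→11, due 13, lateness -2
J2: 11→16, due 18, lateness -2
Maximum = -1.
LPT (decreasing processing time): J3 J2 J1 J4.
J3: 0→6, due 9, lateness -3
J2: 6→11, due 18, lateness -7
J1: 11→14, due 10, lateness 4
J4: 14→16, due 13, lateness 3
Maximum = 4.
FIFO 5, SPT 7, EDD -1, LPT 4 → minimum -1.

-1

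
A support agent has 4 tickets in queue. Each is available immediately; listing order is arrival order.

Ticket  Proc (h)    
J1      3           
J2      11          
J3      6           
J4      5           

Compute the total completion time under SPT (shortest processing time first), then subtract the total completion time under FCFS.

SPT (increasing processing time): J1 J4 J3 J2.
J1: 0→3
J4: 3→8
J3: 8→14
J2: 14→25
Sum = 3+8+14+25 = 50.
FIFO (arrival order): J1 J2 J3 J4.
J1: 0→3
J2: 3→14
J3: 14→20
J4: 20→25
Sum = 3+14+20+25 = 62.
Difference = 50 − 62 = -12.

-12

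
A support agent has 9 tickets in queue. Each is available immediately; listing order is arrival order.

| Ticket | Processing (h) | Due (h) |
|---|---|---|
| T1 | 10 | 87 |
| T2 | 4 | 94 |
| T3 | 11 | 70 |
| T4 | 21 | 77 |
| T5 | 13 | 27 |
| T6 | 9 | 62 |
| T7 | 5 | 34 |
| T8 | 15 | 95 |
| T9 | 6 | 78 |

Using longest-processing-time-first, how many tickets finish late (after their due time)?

LPT (decreasing processing time): T4 T8 T5 T3 T1 T6 T9 T7 T2.
T4: 0→21, due 77, tardiness 0
T8: 21→36, due 95, tardiness 0
T5: 36→49, due 27, tardiness 22
T3: 49→60, due 70, tardiness 0
T1: 60→70, due 87, tardiness 0
T6: 70→79, due 62, tardiness 17
T9: 79→85, due 78, tardiness 7
T7: 85→90, due 34, tardiness 56
T2: 90→94, due 94, tardiness 0
Late tickets: 4.

4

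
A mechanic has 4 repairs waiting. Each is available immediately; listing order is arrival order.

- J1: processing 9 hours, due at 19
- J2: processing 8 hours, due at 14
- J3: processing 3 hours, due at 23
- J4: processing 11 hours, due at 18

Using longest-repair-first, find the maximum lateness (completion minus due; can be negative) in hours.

14

LPT (decreasing processing time): J4 J1 J2 J3.
J4: 0→11, due 18, lateness -7
J1: 11→20, due 19, lateness 1
J2: 20→28, due 14, lateness 14
J3: 28→31, due 23, lateness 8
Maximum = 14.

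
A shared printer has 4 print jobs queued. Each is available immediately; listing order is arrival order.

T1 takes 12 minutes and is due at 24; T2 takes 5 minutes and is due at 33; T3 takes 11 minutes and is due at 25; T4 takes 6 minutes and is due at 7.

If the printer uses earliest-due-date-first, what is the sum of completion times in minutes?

87

EDD (increasing due date): T4 T1 T3 T2.
T4: 0→6
T1: 6→18
T3: 18→29
T2: 29→34
Sum = 6+18+29+34 = 87.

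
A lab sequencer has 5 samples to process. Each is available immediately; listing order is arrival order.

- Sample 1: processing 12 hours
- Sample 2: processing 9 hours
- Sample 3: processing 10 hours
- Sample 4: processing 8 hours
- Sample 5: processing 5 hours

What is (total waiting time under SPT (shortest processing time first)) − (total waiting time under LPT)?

-32

SPT (increasing processing time): Sample 5 Sample 4 Sample 2 Sample 3 Sample 1.
Sample 5: waits 0, runs 0→5
Sample 4: waits 5, runs 5→13
Sample 2: waits 13, runs 13→22
Sample 3: waits 22, runs 22→32
Sample 1: waits 32, runs 32→44
Sum = 0+5+13+22+32 = 72.
LPT (decreasing processing time): Sample 1 Sample 3 Sample 2 Sample 4 Sample 5.
Sample 1: waits 0, runs 0→12
Sample 3: waits 12, runs 12→22
Sample 2: waits 22, runs 22→31
Sample 4: waits 31, runs 31→39
Sample 5: waits 39, runs 39→44
Sum = 0+12+22+31+39 = 104.
Difference = 72 − 104 = -32.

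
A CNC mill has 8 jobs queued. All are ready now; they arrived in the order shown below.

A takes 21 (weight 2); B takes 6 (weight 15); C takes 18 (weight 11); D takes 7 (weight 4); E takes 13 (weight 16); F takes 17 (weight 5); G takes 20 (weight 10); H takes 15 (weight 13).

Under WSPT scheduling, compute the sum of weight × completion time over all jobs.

3148

WSPT (decreasing weight/processing-time ratio): B E H C D G F A.
B: finishes 6, weight 15, w·C = 90
E: finishes 19, weight 16, w·C = 304
H: finishes 34, weight 13, w·C = 442
C: finishes 52, weight 11, w·C = 572
D: finishes 59, weight 4, w·C = 236
G: finishes 79, weight 10, w·C = 790
F: finishes 96, weight 5, w·C = 480
A: finishes 117, weight 2, w·C = 234
Sum = 90+304+442+572+236+790+480+234 = 3148.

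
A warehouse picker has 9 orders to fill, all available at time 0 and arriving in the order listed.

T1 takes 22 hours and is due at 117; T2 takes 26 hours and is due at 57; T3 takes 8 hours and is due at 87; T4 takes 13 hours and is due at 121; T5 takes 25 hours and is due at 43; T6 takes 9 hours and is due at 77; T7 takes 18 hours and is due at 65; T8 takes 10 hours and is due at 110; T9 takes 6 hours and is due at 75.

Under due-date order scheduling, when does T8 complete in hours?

102

EDD (increasing due date): T5 T2 T7 T9 T6 T3 T8 T1 T4.
T5: 0→25
T2: 25→51
T7: 51→69
T9: 69→75
T6: 75→84
T3: 84→92
T8: 92→102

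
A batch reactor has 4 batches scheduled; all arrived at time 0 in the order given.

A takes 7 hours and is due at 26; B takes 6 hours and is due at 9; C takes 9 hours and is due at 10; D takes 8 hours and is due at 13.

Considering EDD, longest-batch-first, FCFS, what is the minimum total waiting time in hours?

EDD (increasing due date): B C D A.
B: waits 0, runs 0→6
C: waits 6, runs 6→15
D: waits 15, runs 15→23
A: waits 23, runs 23→30
Sum = 0+6+15+23 = 44.
LPT (decreasing processing time): C D A B.
C: waits 0, runs 0→9
D: waits 9, runs 9→17
A: waits 17, runs 17→24
B: waits 24, runs 24→30
Sum = 0+9+17+24 = 50.
FIFO (arrival order): A B C D.
A: waits 0, runs 0→7
B: waits 7, runs 7→13
C: waits 13, runs 13→22
D: waits 22, runs 22→30
Sum = 0+7+13+22 = 42.
EDD 44, LPT 50, FIFO 42 → minimum 42.

42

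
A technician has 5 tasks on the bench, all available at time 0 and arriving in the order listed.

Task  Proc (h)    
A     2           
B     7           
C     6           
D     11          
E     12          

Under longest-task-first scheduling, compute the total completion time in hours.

LPT (decreasing processing time): E D B C A.
E: 0→12
D: 12→23
B: 23→30
C: 30→36
A: 36→38
Sum = 12+23+30+36+38 = 139.

139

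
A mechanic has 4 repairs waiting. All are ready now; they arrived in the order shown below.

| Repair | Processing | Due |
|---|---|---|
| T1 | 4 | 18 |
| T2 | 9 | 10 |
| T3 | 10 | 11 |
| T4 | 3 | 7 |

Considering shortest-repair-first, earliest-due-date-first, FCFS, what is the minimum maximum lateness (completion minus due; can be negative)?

11

SPT (increasing processing time): T4 T1 T2 T3.
T4: 0→3, due 7, lateness -4
T1: 3→7, due 18, lateness -11
T2: 7→16, due 10, lateness 6
T3: 16→26, due 11, lateness 15
Maximum = 15.
EDD (increasing due date): T4 T2 T3 T1.
T4: 0→3, due 7, lateness -4
T2: 3→12, due 10, lateness 2
T3: 12→22, due 11, lateness 11
T1: 22→26, due 18, lateness 8
Maximum = 11.
FIFO (arrival order): T1 T2 T3 T4.
T1: 0→4, due 18, lateness -14
T2: 4→13, due 10, lateness 3
T3: 13→23, due 11, lateness 12
T4: 23→26, due 7, lateness 19
Maximum = 19.
SPT 15, EDD 11, FIFO 19 → minimum 11.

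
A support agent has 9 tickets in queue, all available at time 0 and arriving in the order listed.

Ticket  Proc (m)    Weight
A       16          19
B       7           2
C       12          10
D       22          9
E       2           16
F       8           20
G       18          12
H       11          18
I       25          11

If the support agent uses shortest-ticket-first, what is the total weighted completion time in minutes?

5441

SPT (increasing processing time): E B F H C A G D I.
E: finishes 2, weight 16, w·C = 32
B: finishes 9, weight 2, w·C = 18
F: finishes 17, weight 20, w·C = 340
H: finishes 28, weight 18, w·C = 504
C: finishes 40, weight 10, w·C = 400
A: finishes 56, weight 19, w·C = 1064
G: finishes 74, weight 12, w·C = 888
D: finishes 96, weight 9, w·C = 864
I: finishes 121, weight 11, w·C = 1331
Sum = 32+18+340+504+400+1064+888+864+1331 = 5441.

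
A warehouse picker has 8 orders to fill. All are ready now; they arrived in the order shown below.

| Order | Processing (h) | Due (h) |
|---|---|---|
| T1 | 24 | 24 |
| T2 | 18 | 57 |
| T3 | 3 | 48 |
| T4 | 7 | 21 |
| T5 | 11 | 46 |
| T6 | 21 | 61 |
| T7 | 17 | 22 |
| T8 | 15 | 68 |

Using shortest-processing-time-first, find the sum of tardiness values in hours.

SPT (increasing processing time): T3 T4 T5 T8 T7 T2 T6 T1.
T3: 0→3, due 48, tardiness 0
T4: 3→10, due 21, tardiness 0
T5: 10→21, due 46, tardiness 0
T8: 21→36, due 68, tardiness 0
T7: 36→53, due 22, tardiness 31
T2: 53→71, due 57, tardiness 14
T6: 71→92, due 61, tardiness 31
T1: 92→116, due 24, tardiness 92
Sum = 0+0+0+0+31+14+31+92 = 168.

168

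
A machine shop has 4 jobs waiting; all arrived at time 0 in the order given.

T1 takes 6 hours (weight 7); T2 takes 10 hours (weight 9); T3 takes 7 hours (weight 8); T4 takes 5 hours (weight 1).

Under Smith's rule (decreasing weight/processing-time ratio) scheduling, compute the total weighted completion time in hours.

WSPT (decreasing weight/processing-time ratio): T1 T3 T2 T4.
T1: finishes 6, weight 7, w·C = 42
T3: finishes 13, weight 8, w·C = 104
T2: finishes 23, weight 9, w·C = 207
T4: finishes 28, weight 1, w·C = 28
Sum = 42+104+207+28 = 381.

381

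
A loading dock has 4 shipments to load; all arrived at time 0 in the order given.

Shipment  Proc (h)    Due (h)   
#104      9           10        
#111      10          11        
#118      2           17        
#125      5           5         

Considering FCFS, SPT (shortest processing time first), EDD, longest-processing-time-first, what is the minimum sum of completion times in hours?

51

FIFO (arrival order): #104 #111 #118 #125.
#104: 0→9
#111: 9→19
#118: 19→21
#125: 21→26
Sum = 9+19+21+26 = 75.
SPT (increasing processing time): #118 #125 #104 #111.
#118: 0→2
#125: 2→7
#104: 7→16
#111: 16→26
Sum = 2+7+16+26 = 51.
EDD (increasing due date): #125 #104 #111 #118.
#125: 0→5
#104: 5→14
#111: 14→24
#118: 24→26
Sum = 5+14+24+26 = 69.
LPT (decreasing processing time): #111 #104 #125 #118.
#111: 0→10
#104: 10→19
#125: 19→24
#118: 24→26
Sum = 10+19+24+26 = 79.
FIFO 75, SPT 51, EDD 69, LPT 79 → minimum 51.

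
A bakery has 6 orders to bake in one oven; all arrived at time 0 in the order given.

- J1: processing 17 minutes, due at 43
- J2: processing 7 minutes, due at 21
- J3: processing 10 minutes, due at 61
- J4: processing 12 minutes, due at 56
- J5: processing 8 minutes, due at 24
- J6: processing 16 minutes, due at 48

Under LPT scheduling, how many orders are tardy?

LPT (decreasing processing time): J1 J6 J4 J3 J5 J2.
J1: 0→17, due 43, tardiness 0
J6: 17→33, due 48, tardiness 0
J4: 33→45, due 56, tardiness 0
J3: 45→55, due 61, tardiness 0
J5: 55→63, due 24, tardiness 39
J2: 63→70, due 21, tardiness 49
Late orders: 2.

2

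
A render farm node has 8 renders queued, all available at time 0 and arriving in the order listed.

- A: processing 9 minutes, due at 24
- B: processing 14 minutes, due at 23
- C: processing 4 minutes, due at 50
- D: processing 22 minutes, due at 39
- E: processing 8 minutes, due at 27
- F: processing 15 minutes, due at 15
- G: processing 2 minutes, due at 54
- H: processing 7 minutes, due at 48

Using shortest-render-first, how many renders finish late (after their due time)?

4

SPT (increasing processing time): G C H E A B F D.
G: 0→2, due 54, tardiness 0
C: 2→6, due 50, tardiness 0
H: 6→13, due 48, tardiness 0
E: 13→21, due 27, tardiness 0
A: 21→30, due 24, tardiness 6
B: 30→44, due 23, tardiness 21
F: 44→59, due 15, tardiness 44
D: 59→81, due 39, tardiness 42
Late renders: 4.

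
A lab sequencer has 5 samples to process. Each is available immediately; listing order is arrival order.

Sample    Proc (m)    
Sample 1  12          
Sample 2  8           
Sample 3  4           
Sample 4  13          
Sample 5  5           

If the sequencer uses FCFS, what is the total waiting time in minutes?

FIFO (arrival order): Sample 1 Sample 2 Sample 3 Sample 4 Sample 5.
Sample 1: waits 0, runs 0→12
Sample 2: waits 12, runs 12→20
Sample 3: waits 20, runs 20→24
Sample 4: waits 24, runs 24→37
Sample 5: waits 37, runs 37→42
Sum = 0+12+20+24+37 = 93.

93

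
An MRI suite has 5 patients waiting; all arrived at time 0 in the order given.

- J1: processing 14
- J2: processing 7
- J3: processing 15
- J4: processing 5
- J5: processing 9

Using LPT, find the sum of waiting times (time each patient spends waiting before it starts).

LPT (decreasing processing time): J3 J1 J5 J2 J4.
J3: waits 0, runs 0→15
J1: waits 15, runs 15→29
J5: waits 29, runs 29→38
J2: waits 38, runs 38→45
J4: waits 45, runs 45→50
Sum = 0+15+29+38+45 = 127.

127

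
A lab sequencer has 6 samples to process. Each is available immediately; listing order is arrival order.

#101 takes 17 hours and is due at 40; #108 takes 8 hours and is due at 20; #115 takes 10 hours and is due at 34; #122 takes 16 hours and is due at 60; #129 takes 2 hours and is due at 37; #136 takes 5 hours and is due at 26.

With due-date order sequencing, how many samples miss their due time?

EDD (increasing due date): #108 #136 #115 #129 #101 #122.
#108: 0→8, due 20, tardiness 0
#136: 8→13, due 26, tardiness 0
#115: 13→23, due 34, tardiness 0
#129: 23→25, due 37, tardiness 0
#101: 25→42, due 40, tardiness 2
#122: 42→58, due 60, tardiness 0
Late samples: 1.

1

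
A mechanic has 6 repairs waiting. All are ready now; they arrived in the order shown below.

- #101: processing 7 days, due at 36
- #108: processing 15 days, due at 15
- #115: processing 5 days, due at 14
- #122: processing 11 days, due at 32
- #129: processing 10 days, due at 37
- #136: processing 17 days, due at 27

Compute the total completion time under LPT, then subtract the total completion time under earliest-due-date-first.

40

LPT (decreasing processing time): #136 #108 #122 #129 #101 #115.
#136: 0→17
#108: 17→32
#122: 32→43
#129: 43→53
#101: 53→60
#115: 60→65
Sum = 17+32+43+53+60+65 = 270.
EDD (increasing due date): #115 #108 #136 #122 #101 #129.
#115: 0→5
#108: 5→20
#136: 20→37
#122: 37→48
#101: 48→55
#129: 55→65
Sum = 5+20+37+48+55+65 = 230.
Difference = 270 − 230 = 40.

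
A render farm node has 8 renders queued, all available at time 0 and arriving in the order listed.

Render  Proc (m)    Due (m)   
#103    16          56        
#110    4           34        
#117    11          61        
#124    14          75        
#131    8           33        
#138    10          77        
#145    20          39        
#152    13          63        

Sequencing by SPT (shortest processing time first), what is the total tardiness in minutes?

SPT (increasing processing time): #110 #131 #138 #117 #152 #124 #103 #145.
#110: 0→4, due 34, tardiness 0
#131: 4→12, due 33, tardiness 0
#138: 12→22, due 77, tardiness 0
#117: 22→33, due 61, tardiness 0
#152: 33→46, due 63, tardiness 0
#124: 46→60, due 75, tardiness 0
#103: 60→76, due 56, tardiness 20
#145: 76→96, due 39, tardiness 57
Sum = 0+0+0+0+0+0+20+57 = 77.

77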